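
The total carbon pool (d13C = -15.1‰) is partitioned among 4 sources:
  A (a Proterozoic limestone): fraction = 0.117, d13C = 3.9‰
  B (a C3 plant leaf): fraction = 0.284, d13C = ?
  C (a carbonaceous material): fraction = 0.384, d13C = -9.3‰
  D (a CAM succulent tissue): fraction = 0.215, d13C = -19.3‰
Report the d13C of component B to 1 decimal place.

-27.6‰

Isotope mass balance: δ_bulk = Σ fᵢ·δᵢ.
-15.1 = 0.117×(3.9) + 0.284×δ_B + 0.384×(-9.3) + 0.215×(-19.3)
0.284·δ_B = -15.1 − (-7.264) = -7.836
δ_B = -7.836 / 0.284 = -27.59‰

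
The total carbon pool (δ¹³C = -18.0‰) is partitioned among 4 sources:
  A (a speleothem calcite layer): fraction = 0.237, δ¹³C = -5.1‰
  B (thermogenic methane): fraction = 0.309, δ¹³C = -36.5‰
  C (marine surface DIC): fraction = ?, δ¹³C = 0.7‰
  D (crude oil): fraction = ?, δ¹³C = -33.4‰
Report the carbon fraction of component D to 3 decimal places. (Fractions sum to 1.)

0.171

Let f_D and f_C be the unknown fractions; fractions sum to 1 so f_D + f_C = 0.454.
Mass balance: Σ fᵢ·δᵢ = δ_bulk ⇒ f_D·(-33.4) + f_C·(0.7) = -18.0 − (-12.487) = -5.513
Substitute f_C = 0.454 − f_D:
f_D·(-33.4 − 0.7) = -5.513 − 0.454×(0.7) = -5.831
f_D = -5.831 / -34.1 = 0.1710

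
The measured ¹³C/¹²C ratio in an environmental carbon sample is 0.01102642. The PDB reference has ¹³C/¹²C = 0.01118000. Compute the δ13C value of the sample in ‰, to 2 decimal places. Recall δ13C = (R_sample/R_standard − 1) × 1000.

δ13C = (R_sample / R_standard − 1) × 1000
R_sample / R_standard = 0.01102642 / 0.01118000 = 0.986263
δ13C = (0.986263 − 1) × 1000 = -13.737‰

-13.74‰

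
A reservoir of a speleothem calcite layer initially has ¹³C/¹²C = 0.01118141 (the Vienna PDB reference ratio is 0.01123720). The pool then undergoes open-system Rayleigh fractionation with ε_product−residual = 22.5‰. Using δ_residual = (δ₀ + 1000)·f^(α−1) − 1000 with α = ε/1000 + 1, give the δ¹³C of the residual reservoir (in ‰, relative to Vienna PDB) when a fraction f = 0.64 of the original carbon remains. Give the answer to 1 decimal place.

-14.9‰

δ₀ = (0.01118141/0.01123720 − 1)×1000 = (0.995035 − 1)×1000 = -4.965‰
α − 1 = ε/1000 = 0.0225
f^(α−1) = 0.64^(0.0225) = 0.990009
δ_res = (-4.965 + 1000) × 0.990009 − 1000 = 985.094 − 1000 = -14.91‰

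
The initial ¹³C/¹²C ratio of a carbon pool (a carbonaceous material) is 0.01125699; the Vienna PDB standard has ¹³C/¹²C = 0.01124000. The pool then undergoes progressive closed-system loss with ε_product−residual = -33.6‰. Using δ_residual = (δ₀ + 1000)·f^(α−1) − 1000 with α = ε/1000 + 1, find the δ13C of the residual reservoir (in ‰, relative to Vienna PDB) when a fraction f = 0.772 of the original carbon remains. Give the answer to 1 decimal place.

δ₀ = (0.01125699/0.01124000 − 1)×1000 = (1.001512 − 1)×1000 = 1.512‰
α − 1 = ε/1000 = -0.0336
f^(α−1) = 0.772^(-0.0336) = 1.008733
δ_res = (1.512 + 1000) × 1.008733 − 1000 = 1010.257 − 1000 = 10.26‰

10.3‰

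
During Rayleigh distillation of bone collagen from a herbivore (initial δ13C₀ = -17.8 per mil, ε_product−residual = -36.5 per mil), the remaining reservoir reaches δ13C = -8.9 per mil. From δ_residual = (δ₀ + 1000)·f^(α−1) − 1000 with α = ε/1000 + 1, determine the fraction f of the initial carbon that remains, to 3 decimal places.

α − 1 = ε/1000 = -0.0365
(δ_res + 1000)/(δ₀ + 1000) = (-8.9 + 1000)/(-17.8 + 1000) = 991.1/982.2 = 1.009061
f = 1.009061^(1/-0.0365) = exp(ln(1.009061)/-0.0365) = exp(0.00902/-0.0365)
f = exp(-0.2471) = 0.7810

0.781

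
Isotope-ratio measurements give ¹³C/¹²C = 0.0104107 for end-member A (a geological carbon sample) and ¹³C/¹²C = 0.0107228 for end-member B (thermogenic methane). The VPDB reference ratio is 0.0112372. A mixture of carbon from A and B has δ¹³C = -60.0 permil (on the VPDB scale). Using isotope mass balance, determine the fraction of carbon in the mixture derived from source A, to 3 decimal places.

0.512

δ_A = (0.0104107/0.0112372 − 1)×1000 = (0.926450 − 1)×1000 = -73.550 permil
δ_B = (0.0107228/0.0112372 − 1)×1000 = (0.954223 − 1)×1000 = -45.777 permil
f_A = (δ_mix − δ_B)/(δ_A − δ_B) = (-60.0 − (-45.777))/(-73.550 − (-45.777))
f_A = -14.223 / -27.774 = 0.5121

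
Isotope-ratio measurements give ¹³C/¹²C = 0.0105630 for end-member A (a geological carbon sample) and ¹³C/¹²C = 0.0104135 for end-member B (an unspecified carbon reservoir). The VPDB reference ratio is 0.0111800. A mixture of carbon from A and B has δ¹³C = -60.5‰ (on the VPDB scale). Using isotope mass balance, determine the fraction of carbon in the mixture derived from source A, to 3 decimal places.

0.603

δ_A = (0.0105630/0.0111800 − 1)×1000 = (0.944812 − 1)×1000 = -55.188‰
δ_B = (0.0104135/0.0111800 − 1)×1000 = (0.931440 − 1)×1000 = -68.560‰
f_A = (δ_mix − δ_B)/(δ_A − δ_B) = (-60.5 − (-68.560))/(-55.188 − (-68.560))
f_A = 8.060 / 13.372 = 0.6027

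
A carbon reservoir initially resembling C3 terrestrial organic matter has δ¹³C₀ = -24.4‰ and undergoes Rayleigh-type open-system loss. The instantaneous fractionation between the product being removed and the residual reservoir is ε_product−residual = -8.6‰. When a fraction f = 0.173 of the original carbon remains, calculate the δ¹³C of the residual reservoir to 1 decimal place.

Rayleigh residual: δ_res = (δ₀ + 1000)·f^(α−1) − 1000
α = ε/1000 + 1 = 0.99140, so α − 1 = -0.00860
f^(α−1) = 0.173^(-0.00860) = 1.015203
δ_res = (-24.4 + 1000) × 1.015203 − 1000 = 990.432 − 1000 = -9.57‰

-9.6‰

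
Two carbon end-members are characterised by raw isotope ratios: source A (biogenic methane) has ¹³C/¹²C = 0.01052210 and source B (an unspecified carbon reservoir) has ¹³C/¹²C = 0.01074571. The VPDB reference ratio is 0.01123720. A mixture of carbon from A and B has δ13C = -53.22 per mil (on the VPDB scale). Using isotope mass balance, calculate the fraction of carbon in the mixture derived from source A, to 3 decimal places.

δ_A = (0.01052210/0.01123720 − 1)×1000 = (0.936363 − 1)×1000 = -63.637 per mil
δ_B = (0.01074571/0.01123720 − 1)×1000 = (0.956262 − 1)×1000 = -43.738 per mil
f_A = (δ_mix − δ_B)/(δ_A − δ_B) = (-53.22 − (-43.738))/(-63.637 − (-43.738))
f_A = -9.482 / -19.899 = 0.4765

0.477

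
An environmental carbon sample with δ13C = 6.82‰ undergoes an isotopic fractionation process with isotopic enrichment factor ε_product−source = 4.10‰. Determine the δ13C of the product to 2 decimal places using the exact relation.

10.95‰

To first order, δ_product ≈ δ_source + ε = 10.92‰.
Exactly, δ_product = (δ_source + 1000)·(ε/1000 + 1) − 1000.
δ_product = (6.82 + 1000) × (4.10/1000 + 1) − 1000
δ_product = 10.948‰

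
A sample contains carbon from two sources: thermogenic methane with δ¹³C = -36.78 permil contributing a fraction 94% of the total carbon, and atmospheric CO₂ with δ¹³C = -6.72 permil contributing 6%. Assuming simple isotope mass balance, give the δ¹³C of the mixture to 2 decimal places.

-34.98 permil

δ_mix = f_A·δ_A + f_B·δ_B
δ_mix = 0.94 × (-36.78) + 0.06 × (-6.72)
δ_mix = -34.573 + -0.403 = -34.976 permil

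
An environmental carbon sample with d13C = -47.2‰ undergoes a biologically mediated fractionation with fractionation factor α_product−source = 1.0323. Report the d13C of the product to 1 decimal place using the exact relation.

-16.4‰

δ_product = (δ_source + 1000)·α − 1000
δ_product = (-47.2 + 1000) × 1.0323 − 1000
δ_product = 983.575 − 1000 = -16.42‰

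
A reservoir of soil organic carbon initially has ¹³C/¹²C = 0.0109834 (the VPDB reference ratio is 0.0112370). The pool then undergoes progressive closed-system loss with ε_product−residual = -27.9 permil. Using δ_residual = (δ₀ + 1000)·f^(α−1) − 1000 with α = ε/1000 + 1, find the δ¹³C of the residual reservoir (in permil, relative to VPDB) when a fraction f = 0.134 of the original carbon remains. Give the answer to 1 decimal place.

33.8 permil

δ₀ = (0.0109834/0.0112370 − 1)×1000 = (0.977432 − 1)×1000 = -22.568 permil
α − 1 = ε/1000 = -0.0279
f^(α−1) = 0.134^(-0.0279) = 1.057679
δ_res = (-22.568 + 1000) × 1.057679 − 1000 = 1033.809 − 1000 = 33.81 permil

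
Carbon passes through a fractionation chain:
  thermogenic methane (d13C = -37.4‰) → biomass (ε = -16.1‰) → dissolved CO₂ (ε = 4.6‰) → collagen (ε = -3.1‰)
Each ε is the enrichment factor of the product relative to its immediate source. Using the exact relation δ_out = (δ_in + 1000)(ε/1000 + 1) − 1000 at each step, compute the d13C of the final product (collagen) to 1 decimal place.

-51.5‰

step 1: δ = (-37.40 + 1000)·(-16.1/1000 + 1) − 1000 = -52.90‰
step 2: δ = (-52.90 + 1000)·(4.6/1000 + 1) − 1000 = -48.54‰
step 3: δ = (-48.54 + 1000)·(-3.1/1000 + 1) − 1000 = -51.49‰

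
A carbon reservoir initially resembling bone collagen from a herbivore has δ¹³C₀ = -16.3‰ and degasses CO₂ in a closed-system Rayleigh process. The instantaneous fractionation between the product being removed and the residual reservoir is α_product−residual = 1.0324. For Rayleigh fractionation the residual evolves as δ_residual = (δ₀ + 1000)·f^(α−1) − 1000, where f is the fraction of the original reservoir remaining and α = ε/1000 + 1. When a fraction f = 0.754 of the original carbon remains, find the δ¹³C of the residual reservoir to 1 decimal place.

-25.3‰

Rayleigh residual: δ_res = (δ₀ + 1000)·f^(α−1) − 1000
α − 1 = 0.03240
f^(α−1) = 0.754^(0.03240) = 0.990893
δ_res = (-16.3 + 1000) × 0.990893 − 1000 = 974.742 − 1000 = -25.26‰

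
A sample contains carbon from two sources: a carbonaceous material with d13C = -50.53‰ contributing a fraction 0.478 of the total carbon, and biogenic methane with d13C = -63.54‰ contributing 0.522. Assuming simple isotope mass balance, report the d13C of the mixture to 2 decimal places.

δ_mix = f_A·δ_A + f_B·δ_B
δ_mix = 0.478 × (-50.53) + 0.522 × (-63.54)
δ_mix = -24.153 + -33.168 = -57.321‰

-57.32‰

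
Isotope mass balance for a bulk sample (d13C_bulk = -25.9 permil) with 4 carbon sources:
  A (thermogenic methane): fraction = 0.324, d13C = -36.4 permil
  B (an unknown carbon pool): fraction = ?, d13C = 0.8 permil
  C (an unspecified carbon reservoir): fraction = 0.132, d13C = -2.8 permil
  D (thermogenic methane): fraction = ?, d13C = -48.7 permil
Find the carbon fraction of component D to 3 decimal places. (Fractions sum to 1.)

0.286

Let f_D and f_B be the unknown fractions; fractions sum to 1 so f_D + f_B = 0.544.
Mass balance: Σ fᵢ·δᵢ = δ_bulk ⇒ f_D·(-48.7) + f_B·(0.8) = -25.9 − (-12.163) = -13.737
Substitute f_B = 0.544 − f_D:
f_D·(-48.7 − 0.8) = -13.737 − 0.544×(0.8) = -14.172
f_D = -14.172 / -49.5 = 0.2863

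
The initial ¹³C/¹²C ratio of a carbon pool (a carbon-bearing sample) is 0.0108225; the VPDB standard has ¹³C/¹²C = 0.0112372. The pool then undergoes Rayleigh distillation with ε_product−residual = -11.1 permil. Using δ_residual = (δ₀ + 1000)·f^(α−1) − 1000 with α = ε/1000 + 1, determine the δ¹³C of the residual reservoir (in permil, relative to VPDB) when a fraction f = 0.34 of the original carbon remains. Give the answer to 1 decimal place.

δ₀ = (0.0108225/0.0112372 − 1)×1000 = (0.963096 − 1)×1000 = -36.904 permil
α − 1 = ε/1000 = -0.0111
f^(α−1) = 0.34^(-0.0111) = 1.012047
δ_res = (-36.904 + 1000) × 1.012047 − 1000 = 974.698 − 1000 = -25.30 permil

-25.3 permil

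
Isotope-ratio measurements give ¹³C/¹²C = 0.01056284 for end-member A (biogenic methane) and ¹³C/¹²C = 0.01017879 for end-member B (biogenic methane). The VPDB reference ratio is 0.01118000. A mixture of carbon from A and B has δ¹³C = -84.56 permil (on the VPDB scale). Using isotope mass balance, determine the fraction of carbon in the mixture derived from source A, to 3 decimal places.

0.145

δ_A = (0.01056284/0.01118000 − 1)×1000 = (0.944798 − 1)×1000 = -55.202 permil
δ_B = (0.01017879/0.01118000 − 1)×1000 = (0.910446 − 1)×1000 = -89.554 permil
f_A = (δ_mix − δ_B)/(δ_A − δ_B) = (-84.56 − (-89.554))/(-55.202 − (-89.554))
f_A = 4.994 / 34.352 = 0.1454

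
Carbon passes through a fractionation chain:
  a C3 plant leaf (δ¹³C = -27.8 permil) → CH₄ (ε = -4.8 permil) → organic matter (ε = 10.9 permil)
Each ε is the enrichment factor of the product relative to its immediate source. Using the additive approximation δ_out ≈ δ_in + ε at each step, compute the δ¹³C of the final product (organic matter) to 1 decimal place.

-21.7 permil

step 1: δ ≈ -27.8 + (-4.8) = -32.6 permil
step 2: δ ≈ -32.6 + (10.9) = -21.7 permil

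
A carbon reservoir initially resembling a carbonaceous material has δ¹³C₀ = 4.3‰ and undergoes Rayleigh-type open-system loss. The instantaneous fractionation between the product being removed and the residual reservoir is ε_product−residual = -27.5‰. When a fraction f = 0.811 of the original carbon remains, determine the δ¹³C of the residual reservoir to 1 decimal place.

Rayleigh residual: δ_res = (δ₀ + 1000)·f^(α−1) − 1000
α = ε/1000 + 1 = 0.97250, so α − 1 = -0.02750
f^(α−1) = 0.811^(-0.02750) = 1.005778
δ_res = (4.3 + 1000) × 1.005778 − 1000 = 1010.102 − 1000 = 10.10‰

10.1‰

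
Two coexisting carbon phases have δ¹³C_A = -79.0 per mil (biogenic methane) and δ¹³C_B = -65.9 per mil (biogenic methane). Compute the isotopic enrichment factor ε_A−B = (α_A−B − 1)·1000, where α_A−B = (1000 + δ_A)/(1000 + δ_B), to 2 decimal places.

α_A−B = (1000 + -79.0) / (1000 + -65.9) = 921.0 / 934.1 = 0.985976
ε_A−B = (0.985976 − 1) × 1000 = -14.024 per mil
(The approximation ε ≈ δ_A − δ_B would give -13.1 per mil.)

-14.02 per mil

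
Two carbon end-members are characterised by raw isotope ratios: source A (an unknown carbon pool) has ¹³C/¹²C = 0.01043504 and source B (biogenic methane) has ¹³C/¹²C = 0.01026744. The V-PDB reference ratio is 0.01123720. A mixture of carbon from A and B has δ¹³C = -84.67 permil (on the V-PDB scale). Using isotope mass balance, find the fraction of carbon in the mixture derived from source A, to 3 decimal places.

δ_A = (0.01043504/0.01123720 − 1)×1000 = (0.928616 − 1)×1000 = -71.384 permil
δ_B = (0.01026744/0.01123720 − 1)×1000 = (0.913701 − 1)×1000 = -86.299 permil
f_A = (δ_mix − δ_B)/(δ_A − δ_B) = (-84.67 − (-86.299))/(-71.384 − (-86.299))
f_A = 1.629 / 14.915 = 0.1092

0.109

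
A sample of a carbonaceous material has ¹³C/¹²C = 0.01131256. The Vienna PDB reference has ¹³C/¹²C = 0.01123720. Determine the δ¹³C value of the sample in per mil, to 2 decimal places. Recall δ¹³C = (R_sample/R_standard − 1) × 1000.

δ¹³C = (R_sample / R_standard − 1) × 1000
R_sample / R_standard = 0.01131256 / 0.01123720 = 1.006706
δ¹³C = (1.006706 − 1) × 1000 = 6.706 per mil

6.71 per mil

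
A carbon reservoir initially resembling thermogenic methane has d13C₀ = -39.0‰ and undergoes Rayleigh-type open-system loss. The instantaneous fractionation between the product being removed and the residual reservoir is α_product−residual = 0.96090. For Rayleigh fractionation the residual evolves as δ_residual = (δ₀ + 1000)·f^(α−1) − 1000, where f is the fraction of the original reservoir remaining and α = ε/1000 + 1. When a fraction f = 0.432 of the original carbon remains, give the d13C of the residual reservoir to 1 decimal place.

-6.9‰

Rayleigh residual: δ_res = (δ₀ + 1000)·f^(α−1) − 1000
α − 1 = -0.03910
f^(α−1) = 0.432^(-0.03910) = 1.033362
δ_res = (-39.0 + 1000) × 1.033362 − 1000 = 993.061 − 1000 = -6.94‰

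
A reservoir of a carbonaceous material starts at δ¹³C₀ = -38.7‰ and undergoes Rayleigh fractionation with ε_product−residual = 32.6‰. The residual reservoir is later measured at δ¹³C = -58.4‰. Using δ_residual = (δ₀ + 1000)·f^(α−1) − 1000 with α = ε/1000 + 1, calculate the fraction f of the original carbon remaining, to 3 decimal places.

0.530

α − 1 = ε/1000 = 0.0326
(δ_res + 1000)/(δ₀ + 1000) = (-58.4 + 1000)/(-38.7 + 1000) = 941.6/961.3 = 0.979507
f = 0.979507^(1/0.0326) = exp(ln(0.979507)/0.0326) = exp(-0.02071/0.0326)
f = exp(-0.6352) = 0.5299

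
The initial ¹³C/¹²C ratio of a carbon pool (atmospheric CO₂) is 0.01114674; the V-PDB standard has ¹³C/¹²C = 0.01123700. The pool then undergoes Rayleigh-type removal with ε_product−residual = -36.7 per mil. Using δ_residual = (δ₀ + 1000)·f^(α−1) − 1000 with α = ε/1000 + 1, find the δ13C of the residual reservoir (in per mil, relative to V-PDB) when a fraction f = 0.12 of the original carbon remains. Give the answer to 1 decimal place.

72.2 per mil

δ₀ = (0.01114674/0.01123700 − 1)×1000 = (0.991968 − 1)×1000 = -8.032 per mil
α − 1 = ε/1000 = -0.0367
f^(α−1) = 0.12^(-0.0367) = 1.080921
δ_res = (-8.032 + 1000) × 1.080921 − 1000 = 1072.239 − 1000 = 72.24 per mil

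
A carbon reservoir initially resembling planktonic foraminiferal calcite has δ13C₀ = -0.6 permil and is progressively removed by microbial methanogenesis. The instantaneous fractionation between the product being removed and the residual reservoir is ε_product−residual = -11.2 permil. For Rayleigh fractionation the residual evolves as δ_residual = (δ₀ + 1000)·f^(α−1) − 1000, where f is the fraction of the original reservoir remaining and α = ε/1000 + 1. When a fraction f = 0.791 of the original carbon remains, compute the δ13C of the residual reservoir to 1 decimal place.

2.0 permil

Rayleigh residual: δ_res = (δ₀ + 1000)·f^(α−1) − 1000
α = ε/1000 + 1 = 0.98880, so α − 1 = -0.01120
f^(α−1) = 0.791^(-0.01120) = 1.002629
δ_res = (-0.6 + 1000) × 1.002629 − 1000 = 1002.028 − 1000 = 2.03 permil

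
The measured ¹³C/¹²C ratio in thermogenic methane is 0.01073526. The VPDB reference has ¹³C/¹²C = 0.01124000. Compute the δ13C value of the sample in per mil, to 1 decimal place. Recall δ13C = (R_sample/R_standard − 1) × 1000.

δ13C = (R_sample / R_standard − 1) × 1000
R_sample / R_standard = 0.01073526 / 0.01124000 = 0.955094
δ13C = (0.955094 − 1) × 1000 = -44.91 per mil

-44.9 per mil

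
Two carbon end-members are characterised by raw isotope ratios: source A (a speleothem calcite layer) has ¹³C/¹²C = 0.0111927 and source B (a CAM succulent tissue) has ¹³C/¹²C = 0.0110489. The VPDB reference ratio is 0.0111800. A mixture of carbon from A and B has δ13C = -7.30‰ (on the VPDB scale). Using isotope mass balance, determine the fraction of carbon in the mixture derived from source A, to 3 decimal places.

δ_A = (0.0111927/0.0111800 − 1)×1000 = (1.001136 − 1)×1000 = 1.136‰
δ_B = (0.0110489/0.0111800 − 1)×1000 = (0.988274 − 1)×1000 = -11.726‰
f_A = (δ_mix − δ_B)/(δ_A − δ_B) = (-7.30 − (-11.726))/(1.136 − (-11.726))
f_A = 4.426 / 12.862 = 0.3441

0.344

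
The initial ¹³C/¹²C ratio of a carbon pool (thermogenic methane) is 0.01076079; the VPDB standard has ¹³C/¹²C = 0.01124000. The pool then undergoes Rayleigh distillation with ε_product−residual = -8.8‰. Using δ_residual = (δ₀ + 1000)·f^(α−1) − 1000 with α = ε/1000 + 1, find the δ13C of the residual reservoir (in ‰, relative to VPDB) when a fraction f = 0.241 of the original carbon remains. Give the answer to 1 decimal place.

δ₀ = (0.01076079/0.01124000 − 1)×1000 = (0.957366 − 1)×1000 = -42.634‰
α − 1 = ε/1000 = -0.0088
f^(α−1) = 0.241^(-0.0088) = 1.012601
δ_res = (-42.634 + 1000) × 1.012601 − 1000 = 969.429 − 1000 = -30.57‰

-30.6‰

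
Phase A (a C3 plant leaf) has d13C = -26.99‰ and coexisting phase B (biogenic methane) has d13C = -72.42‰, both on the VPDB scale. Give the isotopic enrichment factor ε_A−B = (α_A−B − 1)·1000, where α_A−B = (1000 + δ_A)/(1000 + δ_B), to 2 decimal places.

α_A−B = (1000 + -26.99) / (1000 + -72.42) = 973.01 / 927.58 = 1.048977
ε_A−B = (1.048977 − 1) × 1000 = 48.977‰
(The approximation ε ≈ δ_A − δ_B would give 45.43‰.)

48.98‰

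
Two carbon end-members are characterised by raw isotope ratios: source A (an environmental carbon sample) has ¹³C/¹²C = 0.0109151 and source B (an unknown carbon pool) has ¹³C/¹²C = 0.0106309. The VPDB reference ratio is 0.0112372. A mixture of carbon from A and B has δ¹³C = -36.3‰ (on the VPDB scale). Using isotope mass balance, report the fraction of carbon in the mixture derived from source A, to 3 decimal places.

0.698

δ_A = (0.0109151/0.0112372 − 1)×1000 = (0.971336 − 1)×1000 = -28.664‰
δ_B = (0.0106309/0.0112372 − 1)×1000 = (0.946045 − 1)×1000 = -53.955‰
f_A = (δ_mix − δ_B)/(δ_A − δ_B) = (-36.3 − (-53.955))/(-28.664 − (-53.955))
f_A = 17.655 / 25.291 = 0.6981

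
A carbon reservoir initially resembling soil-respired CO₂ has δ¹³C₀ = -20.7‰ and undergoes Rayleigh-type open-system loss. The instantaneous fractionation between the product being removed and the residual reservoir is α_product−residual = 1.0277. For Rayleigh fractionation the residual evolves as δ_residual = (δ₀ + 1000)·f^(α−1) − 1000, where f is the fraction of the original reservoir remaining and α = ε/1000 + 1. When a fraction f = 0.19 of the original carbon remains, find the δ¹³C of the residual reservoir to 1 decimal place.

-64.7‰

Rayleigh residual: δ_res = (δ₀ + 1000)·f^(α−1) − 1000
α − 1 = 0.02770
f^(α−1) = 0.19^(0.02770) = 0.955040
δ_res = (-20.7 + 1000) × 0.955040 − 1000 = 935.270 − 1000 = -64.73‰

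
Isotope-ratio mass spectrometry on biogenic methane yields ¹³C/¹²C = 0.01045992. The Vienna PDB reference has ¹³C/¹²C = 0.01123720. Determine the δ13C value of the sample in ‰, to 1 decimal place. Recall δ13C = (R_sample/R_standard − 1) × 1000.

-69.2‰

δ13C = (R_sample / R_standard − 1) × 1000
R_sample / R_standard = 0.01045992 / 0.01123720 = 0.930830
δ13C = (0.930830 − 1) × 1000 = -69.17‰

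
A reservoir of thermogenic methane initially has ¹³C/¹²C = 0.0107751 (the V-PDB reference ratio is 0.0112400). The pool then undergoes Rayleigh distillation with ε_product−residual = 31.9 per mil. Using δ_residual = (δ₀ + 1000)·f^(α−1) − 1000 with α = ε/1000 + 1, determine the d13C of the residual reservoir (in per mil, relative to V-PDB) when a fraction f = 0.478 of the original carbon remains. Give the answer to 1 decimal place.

-63.7 per mil

δ₀ = (0.0107751/0.0112400 − 1)×1000 = (0.958639 − 1)×1000 = -41.361 per mil
α − 1 = ε/1000 = 0.0319
f^(α−1) = 0.478^(0.0319) = 0.976728
δ_res = (-41.361 + 1000) × 0.976728 − 1000 = 936.330 − 1000 = -63.67 per mil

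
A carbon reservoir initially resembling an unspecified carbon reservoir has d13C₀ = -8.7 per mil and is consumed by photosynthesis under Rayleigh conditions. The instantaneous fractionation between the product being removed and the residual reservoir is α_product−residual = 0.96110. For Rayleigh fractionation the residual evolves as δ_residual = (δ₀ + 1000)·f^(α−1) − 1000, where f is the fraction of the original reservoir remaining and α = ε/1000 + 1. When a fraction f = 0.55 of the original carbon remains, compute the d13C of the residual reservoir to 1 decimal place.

14.6 per mil

Rayleigh residual: δ_res = (δ₀ + 1000)·f^(α−1) − 1000
α − 1 = -0.03890
f^(α−1) = 0.55^(-0.03890) = 1.023528
δ_res = (-8.7 + 1000) × 1.023528 − 1000 = 1014.624 − 1000 = 14.62 per mil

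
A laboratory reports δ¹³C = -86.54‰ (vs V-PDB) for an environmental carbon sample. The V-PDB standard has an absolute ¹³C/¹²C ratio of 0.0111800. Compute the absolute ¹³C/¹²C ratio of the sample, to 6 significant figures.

R_sample = R_standard × (δ¹³C/1000 + 1)
R_sample = 0.0111800 × (-86.54/1000 + 1) = 0.0111800 × 0.913460
R_sample = 0.0102125

0.0102125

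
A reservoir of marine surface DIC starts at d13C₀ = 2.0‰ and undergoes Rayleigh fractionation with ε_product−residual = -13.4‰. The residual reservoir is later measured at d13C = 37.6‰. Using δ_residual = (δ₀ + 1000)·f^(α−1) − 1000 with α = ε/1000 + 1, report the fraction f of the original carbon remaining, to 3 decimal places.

α − 1 = ε/1000 = -0.0134
(δ_res + 1000)/(δ₀ + 1000) = (37.6 + 1000)/(2.0 + 1000) = 1037.6/1002.0 = 1.035529
f = 1.035529^(1/-0.0134) = exp(ln(1.035529)/-0.0134) = exp(0.03491/-0.0134)
f = exp(-2.6054) = 0.0739

0.074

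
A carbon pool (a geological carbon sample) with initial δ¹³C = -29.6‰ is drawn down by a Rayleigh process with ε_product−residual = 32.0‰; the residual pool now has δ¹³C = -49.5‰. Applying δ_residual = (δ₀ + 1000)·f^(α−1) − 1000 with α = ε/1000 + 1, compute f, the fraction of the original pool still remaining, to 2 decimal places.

0.52

α − 1 = ε/1000 = 0.0320
(δ_res + 1000)/(δ₀ + 1000) = (-49.5 + 1000)/(-29.6 + 1000) = 950.5/970.4 = 0.979493
f = 0.979493^(1/0.0320) = exp(ln(0.979493)/0.0320) = exp(-0.02072/0.0320)
f = exp(-0.6475) = 0.5233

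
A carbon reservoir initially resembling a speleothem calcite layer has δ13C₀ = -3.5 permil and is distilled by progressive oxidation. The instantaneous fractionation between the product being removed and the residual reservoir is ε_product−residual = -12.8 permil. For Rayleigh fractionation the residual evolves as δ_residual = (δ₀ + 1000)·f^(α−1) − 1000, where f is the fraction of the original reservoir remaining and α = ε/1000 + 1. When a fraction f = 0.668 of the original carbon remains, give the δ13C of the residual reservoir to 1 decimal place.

1.7 permil

Rayleigh residual: δ_res = (δ₀ + 1000)·f^(α−1) − 1000
α = ε/1000 + 1 = 0.98720, so α − 1 = -0.01280
f^(α−1) = 0.668^(-0.01280) = 1.005178
δ_res = (-3.5 + 1000) × 1.005178 − 1000 = 1001.660 − 1000 = 1.66 permil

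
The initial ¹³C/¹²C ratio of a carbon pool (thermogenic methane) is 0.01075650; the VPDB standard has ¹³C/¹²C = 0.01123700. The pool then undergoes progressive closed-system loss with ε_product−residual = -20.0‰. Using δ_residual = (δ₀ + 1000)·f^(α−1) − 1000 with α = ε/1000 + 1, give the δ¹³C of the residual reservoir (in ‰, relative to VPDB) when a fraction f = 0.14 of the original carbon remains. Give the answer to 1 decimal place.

δ₀ = (0.01075650/0.01123700 − 1)×1000 = (0.957239 − 1)×1000 = -42.761‰
α − 1 = ε/1000 = -0.0200
f^(α−1) = 0.14^(-0.0200) = 1.040106
δ_res = (-42.761 + 1000) × 1.040106 − 1000 = 995.630 − 1000 = -4.37‰

-4.4‰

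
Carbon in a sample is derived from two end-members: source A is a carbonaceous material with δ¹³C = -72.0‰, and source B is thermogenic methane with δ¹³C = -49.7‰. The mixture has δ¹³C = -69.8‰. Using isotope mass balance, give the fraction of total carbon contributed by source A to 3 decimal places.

δ_mix = f_A·δ_A + (1 − f_A)·δ_B  ⇒  f_A = (δ_mix − δ_B)/(δ_A − δ_B)
f_A = (-69.8 − (-49.7)) / (-72.0 − (-49.7))
f_A = -20.1 / -22.3 = 0.9013

0.901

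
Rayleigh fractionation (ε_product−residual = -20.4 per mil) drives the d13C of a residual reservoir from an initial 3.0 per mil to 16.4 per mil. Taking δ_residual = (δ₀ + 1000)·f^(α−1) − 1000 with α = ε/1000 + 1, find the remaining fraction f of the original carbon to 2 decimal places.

α − 1 = ε/1000 = -0.0204
(δ_res + 1000)/(δ₀ + 1000) = (16.4 + 1000)/(3.0 + 1000) = 1016.4/1003.0 = 1.013360
f = 1.013360^(1/-0.0204) = exp(ln(1.013360)/-0.0204) = exp(0.01327/-0.0204)
f = exp(-0.6506) = 0.5218

0.52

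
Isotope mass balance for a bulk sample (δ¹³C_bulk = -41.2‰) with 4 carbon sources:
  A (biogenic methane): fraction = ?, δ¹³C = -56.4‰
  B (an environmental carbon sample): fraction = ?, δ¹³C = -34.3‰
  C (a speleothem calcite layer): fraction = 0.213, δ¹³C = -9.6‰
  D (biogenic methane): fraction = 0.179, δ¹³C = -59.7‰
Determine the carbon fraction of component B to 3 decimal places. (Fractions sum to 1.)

Let f_B and f_A be the unknown fractions; fractions sum to 1 so f_B + f_A = 0.608.
Mass balance: Σ fᵢ·δᵢ = δ_bulk ⇒ f_B·(-34.3) + f_A·(-56.4) = -41.2 − (-12.731) = -28.469
Substitute f_A = 0.608 − f_B:
f_B·(-34.3 − -56.4) = -28.469 − 0.608×(-56.4) = 5.822
f_B = 5.822 / 22.1 = 0.2635

0.263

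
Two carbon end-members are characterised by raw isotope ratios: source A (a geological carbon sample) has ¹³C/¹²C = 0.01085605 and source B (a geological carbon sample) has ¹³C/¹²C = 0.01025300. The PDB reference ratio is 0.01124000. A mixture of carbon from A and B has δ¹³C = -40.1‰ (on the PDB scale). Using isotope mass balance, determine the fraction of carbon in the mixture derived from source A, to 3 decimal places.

δ_A = (0.01085605/0.01124000 − 1)×1000 = (0.965841 − 1)×1000 = -34.159‰
δ_B = (0.01025300/0.01124000 − 1)×1000 = (0.912189 − 1)×1000 = -87.811‰
f_A = (δ_mix − δ_B)/(δ_A − δ_B) = (-40.1 − (-87.811))/(-34.159 − (-87.811))
f_A = 47.711 / 53.652 = 0.8893

0.889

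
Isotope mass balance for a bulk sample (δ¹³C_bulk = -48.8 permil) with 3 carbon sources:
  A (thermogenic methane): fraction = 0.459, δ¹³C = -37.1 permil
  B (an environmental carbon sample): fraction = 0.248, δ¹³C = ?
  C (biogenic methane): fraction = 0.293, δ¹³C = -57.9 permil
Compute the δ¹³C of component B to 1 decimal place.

Isotope mass balance: δ_bulk = Σ fᵢ·δᵢ.
-48.8 = 0.459×(-37.1) + 0.248×δ_B + 0.293×(-57.9)
0.248·δ_B = -48.8 − (-33.994) = -14.806
δ_B = -14.806 / 0.248 = -59.70 permil

-59.7 permil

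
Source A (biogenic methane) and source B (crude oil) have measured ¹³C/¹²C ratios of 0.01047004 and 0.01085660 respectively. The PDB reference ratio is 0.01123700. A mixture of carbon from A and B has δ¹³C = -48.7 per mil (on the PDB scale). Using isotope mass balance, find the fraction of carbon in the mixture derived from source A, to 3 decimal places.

0.432

δ_A = (0.01047004/0.01123700 − 1)×1000 = (0.931747 − 1)×1000 = -68.253 per mil
δ_B = (0.01085660/0.01123700 − 1)×1000 = (0.966148 − 1)×1000 = -33.852 per mil
f_A = (δ_mix − δ_B)/(δ_A − δ_B) = (-48.7 − (-33.852))/(-68.253 − (-33.852))
f_A = -14.848 / -34.401 = 0.4316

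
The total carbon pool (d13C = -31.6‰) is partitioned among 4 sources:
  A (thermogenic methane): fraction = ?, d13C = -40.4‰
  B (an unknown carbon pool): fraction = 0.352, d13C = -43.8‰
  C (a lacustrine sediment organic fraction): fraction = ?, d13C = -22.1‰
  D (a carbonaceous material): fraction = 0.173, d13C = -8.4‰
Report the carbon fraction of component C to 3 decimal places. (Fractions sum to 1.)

Let f_C and f_A be the unknown fractions; fractions sum to 1 so f_C + f_A = 0.475.
Mass balance: Σ fᵢ·δᵢ = δ_bulk ⇒ f_C·(-22.1) + f_A·(-40.4) = -31.6 − (-16.871) = -14.729
Substitute f_A = 0.475 − f_C:
f_C·(-22.1 − -40.4) = -14.729 − 0.475×(-40.4) = 4.461
f_C = 4.461 / 18.3 = 0.2438

0.244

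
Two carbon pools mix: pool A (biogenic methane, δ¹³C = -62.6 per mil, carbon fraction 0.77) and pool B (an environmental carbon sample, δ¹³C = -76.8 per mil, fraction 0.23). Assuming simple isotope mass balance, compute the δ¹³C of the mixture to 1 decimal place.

-65.9 per mil

δ_mix = f_A·δ_A + f_B·δ_B
δ_mix = 0.77 × (-62.6) + 0.23 × (-76.8)
δ_mix = -48.20 + -17.66 = -65.87 per mil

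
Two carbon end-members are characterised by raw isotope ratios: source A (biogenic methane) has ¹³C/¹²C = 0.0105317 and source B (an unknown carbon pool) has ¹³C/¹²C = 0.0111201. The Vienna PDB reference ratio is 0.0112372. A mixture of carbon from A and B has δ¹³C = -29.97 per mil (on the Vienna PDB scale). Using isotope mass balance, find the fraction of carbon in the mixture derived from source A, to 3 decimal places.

δ_A = (0.0105317/0.0112372 − 1)×1000 = (0.937217 − 1)×1000 = -62.783 per mil
δ_B = (0.0111201/0.0112372 − 1)×1000 = (0.989579 − 1)×1000 = -10.421 per mil
f_A = (δ_mix − δ_B)/(δ_A − δ_B) = (-29.97 − (-10.421))/(-62.783 − (-10.421))
f_A = -19.549 / -52.362 = 0.3733

0.373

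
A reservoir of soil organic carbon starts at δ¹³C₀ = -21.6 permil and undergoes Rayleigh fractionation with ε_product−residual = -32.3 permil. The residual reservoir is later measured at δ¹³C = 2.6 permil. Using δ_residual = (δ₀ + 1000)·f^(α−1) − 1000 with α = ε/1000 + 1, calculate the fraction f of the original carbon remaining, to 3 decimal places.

α − 1 = ε/1000 = -0.0323
(δ_res + 1000)/(δ₀ + 1000) = (2.6 + 1000)/(-21.6 + 1000) = 1002.6/978.4 = 1.024734
f = 1.024734^(1/-0.0323) = exp(ln(1.024734)/-0.0323) = exp(0.02443/-0.0323)
f = exp(-0.7564) = 0.4693

0.469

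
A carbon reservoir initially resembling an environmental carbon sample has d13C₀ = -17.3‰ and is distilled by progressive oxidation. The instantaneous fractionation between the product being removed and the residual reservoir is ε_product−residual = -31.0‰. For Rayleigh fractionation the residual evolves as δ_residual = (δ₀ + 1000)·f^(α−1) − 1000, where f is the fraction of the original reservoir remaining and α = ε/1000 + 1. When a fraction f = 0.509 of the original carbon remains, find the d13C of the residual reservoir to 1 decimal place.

Rayleigh residual: δ_res = (δ₀ + 1000)·f^(α−1) − 1000
α = ε/1000 + 1 = 0.96900, so α − 1 = -0.03100
f^(α−1) = 0.509^(-0.03100) = 1.021155
δ_res = (-17.3 + 1000) × 1.021155 − 1000 = 1003.489 − 1000 = 3.49‰

3.5‰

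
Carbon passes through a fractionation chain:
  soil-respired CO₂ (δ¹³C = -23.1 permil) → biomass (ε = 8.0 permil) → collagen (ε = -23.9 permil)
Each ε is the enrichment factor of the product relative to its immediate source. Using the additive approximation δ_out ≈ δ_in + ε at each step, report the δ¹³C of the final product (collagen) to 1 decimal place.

step 1: δ ≈ -23.1 + (8.0) = -15.1 permil
step 2: δ ≈ -15.1 + (-23.9) = -39.0 permil

-39.0 permil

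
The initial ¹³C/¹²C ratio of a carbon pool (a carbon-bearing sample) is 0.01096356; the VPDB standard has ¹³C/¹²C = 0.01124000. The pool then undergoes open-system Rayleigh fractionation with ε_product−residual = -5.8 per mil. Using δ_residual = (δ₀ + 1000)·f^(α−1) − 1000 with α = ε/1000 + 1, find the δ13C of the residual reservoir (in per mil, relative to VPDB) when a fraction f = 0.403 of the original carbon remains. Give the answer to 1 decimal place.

-19.4 per mil

δ₀ = (0.01096356/0.01124000 − 1)×1000 = (0.975406 − 1)×1000 = -24.594 per mil
α − 1 = ε/1000 = -0.0058
f^(α−1) = 0.403^(-0.0058) = 1.005285
δ_res = (-24.594 + 1000) × 1.005285 − 1000 = 980.561 − 1000 = -19.44 per mil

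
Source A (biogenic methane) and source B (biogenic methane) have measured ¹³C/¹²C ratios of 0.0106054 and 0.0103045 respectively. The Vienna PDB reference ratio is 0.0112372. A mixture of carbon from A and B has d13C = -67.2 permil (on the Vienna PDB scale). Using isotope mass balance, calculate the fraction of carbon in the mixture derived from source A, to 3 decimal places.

0.590

δ_A = (0.0106054/0.0112372 − 1)×1000 = (0.943776 − 1)×1000 = -56.224 permil
δ_B = (0.0103045/0.0112372 − 1)×1000 = (0.916999 − 1)×1000 = -83.001 permil
f_A = (δ_mix − δ_B)/(δ_A − δ_B) = (-67.2 − (-83.001))/(-56.224 − (-83.001))
f_A = 15.801 / 26.777 = 0.5901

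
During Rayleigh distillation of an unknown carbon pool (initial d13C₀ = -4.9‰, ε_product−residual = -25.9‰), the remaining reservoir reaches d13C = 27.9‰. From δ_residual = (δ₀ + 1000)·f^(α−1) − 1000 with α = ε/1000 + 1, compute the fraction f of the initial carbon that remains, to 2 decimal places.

α − 1 = ε/1000 = -0.0259
(δ_res + 1000)/(δ₀ + 1000) = (27.9 + 1000)/(-4.9 + 1000) = 1027.9/995.1 = 1.032962
f = 1.032962^(1/-0.0259) = exp(ln(1.032962)/-0.0259) = exp(0.03243/-0.0259)
f = exp(-1.2521) = 0.2859

0.29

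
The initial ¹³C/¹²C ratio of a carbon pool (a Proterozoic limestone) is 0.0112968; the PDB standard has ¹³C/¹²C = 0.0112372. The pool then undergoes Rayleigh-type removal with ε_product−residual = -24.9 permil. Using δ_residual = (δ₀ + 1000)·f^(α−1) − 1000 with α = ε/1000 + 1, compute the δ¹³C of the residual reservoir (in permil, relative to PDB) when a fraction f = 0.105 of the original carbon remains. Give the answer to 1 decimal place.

δ₀ = (0.0112968/0.0112372 − 1)×1000 = (1.005304 − 1)×1000 = 5.304 permil
α − 1 = ε/1000 = -0.0249
f^(α−1) = 0.105^(-0.0249) = 1.057724
δ_res = (5.304 + 1000) × 1.057724 − 1000 = 1063.334 − 1000 = 63.33 permil

63.3 permil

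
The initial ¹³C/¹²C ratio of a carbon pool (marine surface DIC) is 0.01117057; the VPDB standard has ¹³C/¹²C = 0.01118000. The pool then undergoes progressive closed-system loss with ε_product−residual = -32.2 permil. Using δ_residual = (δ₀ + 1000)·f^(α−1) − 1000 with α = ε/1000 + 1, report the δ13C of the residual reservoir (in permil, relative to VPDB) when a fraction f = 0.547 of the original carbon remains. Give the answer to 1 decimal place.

18.8 permil

δ₀ = (0.01117057/0.01118000 − 1)×1000 = (0.999157 − 1)×1000 = -0.843 permil
α − 1 = ε/1000 = -0.0322
f^(α−1) = 0.547^(-0.0322) = 1.019616
δ_res = (-0.843 + 1000) × 1.019616 − 1000 = 1018.756 − 1000 = 18.76 permil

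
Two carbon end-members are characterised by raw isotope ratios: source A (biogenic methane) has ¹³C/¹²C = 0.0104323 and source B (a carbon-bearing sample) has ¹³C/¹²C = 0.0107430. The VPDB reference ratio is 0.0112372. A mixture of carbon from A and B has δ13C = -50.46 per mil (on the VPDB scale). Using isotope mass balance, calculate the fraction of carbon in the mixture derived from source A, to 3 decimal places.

0.234

δ_A = (0.0104323/0.0112372 − 1)×1000 = (0.928372 − 1)×1000 = -71.628 per mil
δ_B = (0.0107430/0.0112372 − 1)×1000 = (0.956021 − 1)×1000 = -43.979 per mil
f_A = (δ_mix − δ_B)/(δ_A − δ_B) = (-50.46 − (-43.979))/(-71.628 − (-43.979))
f_A = -6.481 / -27.649 = 0.2344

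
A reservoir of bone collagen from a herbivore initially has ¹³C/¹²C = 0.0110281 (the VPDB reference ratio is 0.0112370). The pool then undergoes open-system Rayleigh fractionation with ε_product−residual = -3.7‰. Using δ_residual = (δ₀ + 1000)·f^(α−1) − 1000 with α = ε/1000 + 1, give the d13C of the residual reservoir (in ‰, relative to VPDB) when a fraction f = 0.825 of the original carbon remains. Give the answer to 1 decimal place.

δ₀ = (0.0110281/0.0112370 − 1)×1000 = (0.981410 − 1)×1000 = -18.590‰
α − 1 = ε/1000 = -0.0037
f^(α−1) = 0.825^(-0.0037) = 1.000712
δ_res = (-18.590 + 1000) × 1.000712 − 1000 = 982.108 − 1000 = -17.89‰

-17.9‰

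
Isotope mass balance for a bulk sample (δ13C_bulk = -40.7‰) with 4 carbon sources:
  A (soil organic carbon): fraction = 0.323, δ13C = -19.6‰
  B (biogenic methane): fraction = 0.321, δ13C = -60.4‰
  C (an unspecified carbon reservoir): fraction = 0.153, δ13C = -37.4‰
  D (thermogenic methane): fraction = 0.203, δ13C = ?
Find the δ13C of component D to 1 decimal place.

-45.6‰

Isotope mass balance: δ_bulk = Σ fᵢ·δᵢ.
-40.7 = 0.323×(-19.6) + 0.321×(-60.4) + 0.153×(-37.4) + 0.203×δ_D
0.203·δ_D = -40.7 − (-31.441) = -9.259
δ_D = -9.259 / 0.203 = -45.61‰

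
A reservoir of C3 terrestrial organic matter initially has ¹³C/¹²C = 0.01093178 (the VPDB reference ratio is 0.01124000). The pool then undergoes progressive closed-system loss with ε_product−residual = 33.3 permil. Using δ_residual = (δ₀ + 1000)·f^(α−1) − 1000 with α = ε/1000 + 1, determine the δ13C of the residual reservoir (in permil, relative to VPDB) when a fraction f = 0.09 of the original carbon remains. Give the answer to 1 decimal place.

δ₀ = (0.01093178/0.01124000 − 1)×1000 = (0.972578 − 1)×1000 = -27.422 permil
α − 1 = ε/1000 = 0.0333
f^(α−1) = 0.09^(0.0333) = 0.922946
δ_res = (-27.422 + 1000) × 0.922946 − 1000 = 897.637 − 1000 = -102.36 permil

-102.4 permil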